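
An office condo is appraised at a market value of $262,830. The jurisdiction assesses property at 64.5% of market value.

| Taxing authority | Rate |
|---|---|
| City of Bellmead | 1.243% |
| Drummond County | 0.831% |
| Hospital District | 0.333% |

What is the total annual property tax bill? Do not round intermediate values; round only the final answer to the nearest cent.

$4,080.48

Assessed value = $262,830 × 0.645 = $169,525.35
City of Bellmead: $169,525.35 × 0.01243 = $2,107.2001005
Drummond County: $169,525.35 × 0.00831 = $1,408.7556585
Hospital District: $169,525.35 × 0.00333 = $564.5194155
Total = $2,107.2001005 + $1,408.7556585 + $564.5194155 = $4,080.4751745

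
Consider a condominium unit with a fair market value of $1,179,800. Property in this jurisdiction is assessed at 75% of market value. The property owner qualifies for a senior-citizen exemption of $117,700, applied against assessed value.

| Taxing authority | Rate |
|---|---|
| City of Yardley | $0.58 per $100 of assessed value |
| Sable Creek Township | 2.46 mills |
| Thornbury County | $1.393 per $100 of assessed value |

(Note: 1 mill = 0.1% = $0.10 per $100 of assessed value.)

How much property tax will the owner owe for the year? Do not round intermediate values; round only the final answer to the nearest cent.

$17,023.06

Assessed value = $1,179,800 × 0.75 = $884,850
Taxable value = $884,850 − $117,700 = $767,150
City of Yardley: $767,150 × 0.0058 = $4,449.47
Sable Creek Township: $767,150 × 0.00246 = $1,887.189
Thornbury County: $767,150 × 0.01393 = $10,686.3995
Total = $17,023.0585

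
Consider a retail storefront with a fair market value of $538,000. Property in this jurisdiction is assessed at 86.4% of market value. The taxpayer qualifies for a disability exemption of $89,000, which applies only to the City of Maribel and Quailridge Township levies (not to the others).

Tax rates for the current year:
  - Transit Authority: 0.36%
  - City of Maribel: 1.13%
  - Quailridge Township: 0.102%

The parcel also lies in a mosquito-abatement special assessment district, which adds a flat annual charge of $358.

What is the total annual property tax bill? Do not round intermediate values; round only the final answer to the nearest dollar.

$6,662

Assessed value = $538,000 × 0.864 = $464,832
Transit Authority: $464,832 × 0.0036 = $1,673.3952
City of Maribel: ($464,832 − $89,000) × 0.0113 = $375,832 × 0.0113 = $4,246.9016
Quailridge Township: ($464,832 − $89,000) × 0.00102 = $375,832 × 0.00102 = $383.34864
Levies subtotal = $6,303.64544
Total = $6,303.64544 + $358 = $6,661.64544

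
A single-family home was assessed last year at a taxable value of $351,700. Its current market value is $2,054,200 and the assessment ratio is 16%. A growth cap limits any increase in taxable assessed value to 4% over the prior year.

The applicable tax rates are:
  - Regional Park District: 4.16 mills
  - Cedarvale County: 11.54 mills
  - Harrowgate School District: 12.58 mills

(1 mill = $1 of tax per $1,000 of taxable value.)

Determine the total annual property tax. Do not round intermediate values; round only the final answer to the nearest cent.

Uncapped assessed value = $2,054,200 × 0.16 = $328,672
Cap limit = $351,700 × 1.04 = $365,768
Taxable assessed value = min($328,672, $365,768) = $328,672 (cap does not bind)
Regional Park District: $328,672 × 0.00416 = $1,367.27552
Cedarvale County: $328,672 × 0.01154 = $3,792.87488
Harrowgate School District: $328,672 × 0.01258 = $4,134.69376
Total = $9,294.84416

$9,294.84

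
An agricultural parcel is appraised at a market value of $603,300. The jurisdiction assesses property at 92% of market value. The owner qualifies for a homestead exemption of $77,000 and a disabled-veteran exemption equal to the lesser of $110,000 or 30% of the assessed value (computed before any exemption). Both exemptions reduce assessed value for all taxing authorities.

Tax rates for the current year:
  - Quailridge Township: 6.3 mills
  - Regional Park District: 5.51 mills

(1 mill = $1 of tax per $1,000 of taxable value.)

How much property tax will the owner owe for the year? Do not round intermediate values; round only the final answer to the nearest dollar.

Assessed value = $603,300 × 0.92 = $555,036
Disabled-veteran exemption = min($110,000, 30% × $555,036) = min($110,000, $166,510.8) = $110,000 (dollar cap binds)
Taxable value = $555,036 − $77,000 − $110,000 = $368,036
Quailridge Township: $368,036 × 0.0063 = $2,318.6268
Regional Park District: $368,036 × 0.00551 = $2,027.87836
Total = $4,346.50516

$4,347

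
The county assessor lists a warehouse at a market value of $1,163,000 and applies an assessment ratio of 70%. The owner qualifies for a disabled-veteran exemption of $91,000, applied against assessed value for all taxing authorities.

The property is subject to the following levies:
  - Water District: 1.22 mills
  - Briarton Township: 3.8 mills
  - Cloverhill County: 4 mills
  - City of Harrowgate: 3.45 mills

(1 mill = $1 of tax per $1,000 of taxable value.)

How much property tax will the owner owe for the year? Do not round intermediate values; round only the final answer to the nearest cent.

$9,017.06

Assessed value = $1,163,000 × 0.7 = $814,100
Taxable value = $814,100 − $91,000 = $723,100
Water District: $723,100 × 0.00122 = $882.182
Briarton Township: $723,100 × 0.0038 = $2,747.78
Cloverhill County: $723,100 × 0.004 = $2,892.4
City of Harrowgate: $723,100 × 0.00345 = $2,494.695
Total = $882.182 + $2,747.78 + $2,892.4 + $2,494.695 = $9,017.057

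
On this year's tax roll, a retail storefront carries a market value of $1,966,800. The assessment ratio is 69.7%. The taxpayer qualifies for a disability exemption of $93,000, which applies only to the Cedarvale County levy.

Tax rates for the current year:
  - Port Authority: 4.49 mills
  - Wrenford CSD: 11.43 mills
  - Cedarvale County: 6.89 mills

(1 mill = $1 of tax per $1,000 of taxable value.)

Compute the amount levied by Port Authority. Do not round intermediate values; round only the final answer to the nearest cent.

Assessed value = $1,966,800 × 0.697 = $1,370,859.6
Port Authority taxable value = $1,370,859.6 (exemption does not apply)
Port Authority levy = $1,370,859.6 × 0.00449 = $6,155.159604

$6,155.16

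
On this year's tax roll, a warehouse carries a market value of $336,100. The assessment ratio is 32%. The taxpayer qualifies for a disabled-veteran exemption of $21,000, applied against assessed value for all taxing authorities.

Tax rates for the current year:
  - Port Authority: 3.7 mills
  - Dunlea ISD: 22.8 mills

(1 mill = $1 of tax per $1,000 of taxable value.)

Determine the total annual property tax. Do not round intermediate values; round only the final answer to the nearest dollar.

Assessed value = $336,100 × 0.32 = $107,552
Taxable value = $107,552 − $21,000 = $86,552
Port Authority: $86,552 × 0.0037 = $320.2424
Dunlea ISD: $86,552 × 0.0228 = $1,973.3856
Total = $320.2424 + $1,973.3856 = $2,293.628

$2,294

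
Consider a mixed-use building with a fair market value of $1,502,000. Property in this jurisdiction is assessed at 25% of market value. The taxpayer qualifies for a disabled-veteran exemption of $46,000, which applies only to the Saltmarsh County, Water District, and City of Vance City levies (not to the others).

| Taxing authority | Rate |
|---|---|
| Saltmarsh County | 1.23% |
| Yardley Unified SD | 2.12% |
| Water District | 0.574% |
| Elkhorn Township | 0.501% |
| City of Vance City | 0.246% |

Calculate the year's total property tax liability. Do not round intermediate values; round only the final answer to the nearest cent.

Assessed value = $1,502,000 × 0.25 = $375,500
Saltmarsh County: ($375,500 − $46,000) × 0.0123 = $329,500 × 0.0123 = $4,052.85
Yardley Unified SD: $375,500 × 0.0212 = $7,960.6
Water District: ($375,500 − $46,000) × 0.00574 = $329,500 × 0.00574 = $1,891.33
Elkhorn Township: $375,500 × 0.00501 = $1,881.255
City of Vance City: ($375,500 − $46,000) × 0.00246 = $329,500 × 0.00246 = $810.57
Total = $16,596.605

$16,596.61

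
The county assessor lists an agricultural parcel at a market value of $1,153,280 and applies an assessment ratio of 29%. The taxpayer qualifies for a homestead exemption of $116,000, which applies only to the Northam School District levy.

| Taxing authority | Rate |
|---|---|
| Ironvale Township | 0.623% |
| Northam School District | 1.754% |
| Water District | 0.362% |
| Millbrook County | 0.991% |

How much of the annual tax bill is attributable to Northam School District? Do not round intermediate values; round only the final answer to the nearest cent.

Assessed value = $1,153,280 × 0.29 = $334,451.2
Northam School District taxable value = $334,451.2 − $116,000 = $218,451.2
Northam School District levy = $218,451.2 × 0.01754 = $3,831.634048

$3,831.63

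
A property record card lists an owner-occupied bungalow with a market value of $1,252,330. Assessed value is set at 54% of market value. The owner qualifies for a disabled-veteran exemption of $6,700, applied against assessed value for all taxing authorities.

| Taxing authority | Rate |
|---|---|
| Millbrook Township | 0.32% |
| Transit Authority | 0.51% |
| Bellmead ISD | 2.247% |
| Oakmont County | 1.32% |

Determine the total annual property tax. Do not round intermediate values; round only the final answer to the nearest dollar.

Assessed value = $1,252,330 × 0.54 = $676,258.2
Taxable value = $676,258.2 − $6,700 = $669,558.2
Millbrook Township: $669,558.2 × 0.0032 = $2,142.58624
Transit Authority: $669,558.2 × 0.0051 = $3,414.74682
Bellmead ISD: $669,558.2 × 0.02247 = $15,044.972754
Oakmont County: $669,558.2 × 0.0132 = $8,838.16824
Total = $2,142.58624 + $3,414.74682 + $15,044.972754 + $8,838.16824 = $29,440.474054

$29,440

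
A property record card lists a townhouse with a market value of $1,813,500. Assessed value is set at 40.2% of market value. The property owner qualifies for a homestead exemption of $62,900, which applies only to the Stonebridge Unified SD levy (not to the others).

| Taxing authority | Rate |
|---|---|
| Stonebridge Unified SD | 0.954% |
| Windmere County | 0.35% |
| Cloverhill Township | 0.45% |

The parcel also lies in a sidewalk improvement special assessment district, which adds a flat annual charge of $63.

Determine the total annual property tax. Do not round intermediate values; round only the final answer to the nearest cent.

$12,250.07

Assessed value = $1,813,500 × 0.402 = $729,027
Stonebridge Unified SD: ($729,027 − $62,900) × 0.00954 = $666,127 × 0.00954 = $6,354.85158
Windmere County: $729,027 × 0.0035 = $2,551.5945
Cloverhill Township: $729,027 × 0.0045 = $3,280.6215
Levies subtotal = $12,187.06758
Total = $12,187.06758 + $63 = $12,250.06758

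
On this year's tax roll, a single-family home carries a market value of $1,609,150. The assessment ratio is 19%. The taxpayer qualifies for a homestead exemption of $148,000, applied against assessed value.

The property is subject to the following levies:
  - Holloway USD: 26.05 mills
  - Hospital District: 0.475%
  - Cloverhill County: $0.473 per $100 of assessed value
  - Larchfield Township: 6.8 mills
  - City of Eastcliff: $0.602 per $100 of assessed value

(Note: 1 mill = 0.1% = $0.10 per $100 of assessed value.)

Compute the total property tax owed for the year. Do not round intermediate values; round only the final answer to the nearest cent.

$7,626.66

Assessed value = $1,609,150 × 0.19 = $305,738.5
Taxable value = $305,738.5 − $148,000 = $157,738.5
Holloway USD: $157,738.5 × 0.02605 = $4,109.087925
Hospital District: $157,738.5 × 0.00475 = $749.257875
Cloverhill County: $157,738.5 × 0.00473 = $746.103105
Larchfield Township: $157,738.5 × 0.0068 = $1,072.6218
City of Eastcliff: $157,738.5 × 0.00602 = $949.58577
Total = $7,626.656475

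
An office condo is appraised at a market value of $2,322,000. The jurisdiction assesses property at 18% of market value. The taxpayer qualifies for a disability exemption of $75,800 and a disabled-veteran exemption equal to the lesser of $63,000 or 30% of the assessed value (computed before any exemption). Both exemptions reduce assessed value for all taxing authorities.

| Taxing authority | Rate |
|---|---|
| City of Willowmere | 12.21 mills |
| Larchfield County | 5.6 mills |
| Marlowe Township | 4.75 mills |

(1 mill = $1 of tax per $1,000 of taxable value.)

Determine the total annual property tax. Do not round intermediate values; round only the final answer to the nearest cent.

Assessed value = $2,322,000 × 0.18 = $417,960
Disabled-veteran exemption = min($63,000, 30% × $417,960) = min($63,000, $125,388) = $63,000 (dollar cap binds)
Taxable value = $417,960 − $75,800 − $63,000 = $279,160
City of Willowmere: $279,160 × 0.01221 = $3,408.5436
Larchfield County: $279,160 × 0.0056 = $1,563.296
Marlowe Township: $279,160 × 0.00475 = $1,326.01
Total = $6,297.8496

$6,297.85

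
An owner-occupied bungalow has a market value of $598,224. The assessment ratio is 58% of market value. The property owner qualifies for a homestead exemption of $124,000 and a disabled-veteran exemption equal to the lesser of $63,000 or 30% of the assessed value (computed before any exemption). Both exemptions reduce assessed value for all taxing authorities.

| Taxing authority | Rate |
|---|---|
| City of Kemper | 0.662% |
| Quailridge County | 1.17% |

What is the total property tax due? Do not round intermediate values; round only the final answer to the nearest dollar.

Assessed value = $598,224 × 0.58 = $346,969.92
Disabled-veteran exemption = min($63,000, 30% × $346,969.92) = min($63,000, $104,090.976) = $63,000 (dollar cap binds)
Taxable value = $346,969.92 − $124,000 − $63,000 = $159,969.92
City of Kemper: $159,969.92 × 0.00662 = $1,059.0008704
Quailridge County: $159,969.92 × 0.0117 = $1,871.648064
Total = $2,930.6489344

$2,931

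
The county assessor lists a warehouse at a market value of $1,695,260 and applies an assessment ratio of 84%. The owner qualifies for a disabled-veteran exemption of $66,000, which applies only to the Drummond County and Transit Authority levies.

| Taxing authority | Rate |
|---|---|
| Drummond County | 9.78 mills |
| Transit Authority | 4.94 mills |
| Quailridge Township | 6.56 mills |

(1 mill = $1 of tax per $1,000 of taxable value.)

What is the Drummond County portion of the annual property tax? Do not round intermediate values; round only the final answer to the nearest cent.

$13,281.42

Assessed value = $1,695,260 × 0.84 = $1,424,018.4
Drummond County taxable value = $1,424,018.4 − $66,000 = $1,358,018.4
Drummond County levy = $1,358,018.4 × 0.00978 = $13,281.419952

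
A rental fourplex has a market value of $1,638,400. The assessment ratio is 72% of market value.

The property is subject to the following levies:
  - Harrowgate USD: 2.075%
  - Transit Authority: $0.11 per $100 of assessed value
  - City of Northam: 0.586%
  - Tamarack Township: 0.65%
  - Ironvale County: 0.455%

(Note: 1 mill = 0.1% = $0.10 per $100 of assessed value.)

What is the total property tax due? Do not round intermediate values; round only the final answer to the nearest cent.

$45,723.16

Assessed value = $1,638,400 × 0.72 = $1,179,648
Harrowgate USD: $1,179,648 × 0.02075 = $24,477.696
Transit Authority: $1,179,648 × 0.0011 = $1,297.6128
City of Northam: $1,179,648 × 0.00586 = $6,912.73728
Tamarack Township: $1,179,648 × 0.0065 = $7,667.712
Ironvale County: $1,179,648 × 0.00455 = $5,367.3984
Total = $45,723.15648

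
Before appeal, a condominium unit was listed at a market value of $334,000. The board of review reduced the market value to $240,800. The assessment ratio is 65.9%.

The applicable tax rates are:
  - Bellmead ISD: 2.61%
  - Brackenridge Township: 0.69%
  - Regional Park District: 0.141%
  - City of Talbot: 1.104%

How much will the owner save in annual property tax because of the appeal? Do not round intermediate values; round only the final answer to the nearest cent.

Old assessed value = $334,000 × 0.659 = $220,106
New assessed value = $240,800 × 0.659 = $158,687.2
Combined rate = 0.0261 + 0.0069 + 0.00141 + 0.01104 = 0.04545
Old tax = $220,106 × 0.04545 = $10,003.8177
New tax = $158,687.2 × 0.04545 = $7,212.33324
Reduction = $10,003.8177 − $7,212.33324 = $2,791.48446

$2,791.48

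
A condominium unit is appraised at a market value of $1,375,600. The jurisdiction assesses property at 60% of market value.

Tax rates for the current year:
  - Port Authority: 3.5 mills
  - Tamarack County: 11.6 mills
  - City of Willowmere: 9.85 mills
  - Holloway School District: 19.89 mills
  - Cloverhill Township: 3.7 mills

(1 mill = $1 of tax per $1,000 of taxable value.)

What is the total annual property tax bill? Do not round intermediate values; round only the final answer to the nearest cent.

Assessed value = $1,375,600 × 0.6 = $825,360
Port Authority: $825,360 × 0.0035 = $2,888.76
Tamarack County: $825,360 × 0.0116 = $9,574.176
City of Willowmere: $825,360 × 0.00985 = $8,129.796
Holloway School District: $825,360 × 0.01989 = $16,416.4104
Cloverhill Township: $825,360 × 0.0037 = $3,053.832
Total = $2,888.76 + $9,574.176 + $8,129.796 + $16,416.4104 + $3,053.832 = $40,062.9744

$40,062.97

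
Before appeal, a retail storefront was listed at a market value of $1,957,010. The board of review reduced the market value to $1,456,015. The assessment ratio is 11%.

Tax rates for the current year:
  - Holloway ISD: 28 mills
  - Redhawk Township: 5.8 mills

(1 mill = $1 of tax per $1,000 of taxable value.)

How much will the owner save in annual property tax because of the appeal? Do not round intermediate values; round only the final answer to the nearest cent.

Old assessed value = $1,957,010 × 0.11 = $215,271.1
New assessed value = $1,456,015 × 0.11 = $160,161.65
Combined rate = 0.028 + 0.0058 = 0.0338
Old tax = $215,271.1 × 0.0338 = $7,276.16318
New tax = $160,161.65 × 0.0338 = $5,413.46377
Reduction = $7,276.16318 − $5,413.46377 = $1,862.69941

$1,862.70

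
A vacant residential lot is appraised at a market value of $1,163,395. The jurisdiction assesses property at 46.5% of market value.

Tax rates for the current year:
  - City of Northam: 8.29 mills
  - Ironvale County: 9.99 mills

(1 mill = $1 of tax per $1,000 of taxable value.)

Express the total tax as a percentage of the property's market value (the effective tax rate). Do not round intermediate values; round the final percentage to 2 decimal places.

0.85%

Assessed value = $1,163,395 × 0.465 = $540,978.675
City of Northam: $540,978.675 × 0.00829 = $4,484.71321575
Ironvale County: $540,978.675 × 0.00999 = $5,404.37696325
Total tax = $9,889.090179
Effective rate = $9,889.090179 ÷ $1,163,395 = 0.85% of market value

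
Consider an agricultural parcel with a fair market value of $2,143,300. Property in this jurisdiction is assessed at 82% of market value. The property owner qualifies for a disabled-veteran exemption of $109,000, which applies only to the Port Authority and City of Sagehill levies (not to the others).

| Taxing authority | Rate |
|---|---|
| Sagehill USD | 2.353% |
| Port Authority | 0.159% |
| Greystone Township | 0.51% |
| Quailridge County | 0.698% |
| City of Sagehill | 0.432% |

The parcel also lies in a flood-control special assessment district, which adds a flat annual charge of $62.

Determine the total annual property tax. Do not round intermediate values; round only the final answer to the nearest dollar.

Assessed value = $2,143,300 × 0.82 = $1,757,506
Sagehill USD: $1,757,506 × 0.02353 = $41,354.11618
Port Authority: ($1,757,506 − $109,000) × 0.00159 = $1,648,506 × 0.00159 = $2,621.12454
Greystone Township: $1,757,506 × 0.0051 = $8,963.2806
Quailridge County: $1,757,506 × 0.00698 = $12,267.39188
City of Sagehill: ($1,757,506 − $109,000) × 0.00432 = $1,648,506 × 0.00432 = $7,121.54592
Levies subtotal = $72,327.45912
Total = $72,327.45912 + $62 = $72,389.45912

$72,389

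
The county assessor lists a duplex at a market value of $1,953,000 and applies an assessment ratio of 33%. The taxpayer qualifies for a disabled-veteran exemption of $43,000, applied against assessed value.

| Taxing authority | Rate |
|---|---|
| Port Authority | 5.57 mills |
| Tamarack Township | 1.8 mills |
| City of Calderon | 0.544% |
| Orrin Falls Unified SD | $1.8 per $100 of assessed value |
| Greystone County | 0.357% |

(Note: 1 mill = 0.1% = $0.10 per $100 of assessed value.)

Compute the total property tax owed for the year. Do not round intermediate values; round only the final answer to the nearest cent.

$20,679.23

Assessed value = $1,953,000 × 0.33 = $644,490
Taxable value = $644,490 − $43,000 = $601,490
Port Authority: $601,490 × 0.00557 = $3,350.2993
Tamarack Township: $601,490 × 0.0018 = $1,082.682
City of Calderon: $601,490 × 0.00544 = $3,272.1056
Orrin Falls Unified SD: $601,490 × 0.018 = $10,826.82
Greystone County: $601,490 × 0.00357 = $2,147.3193
Total = $20,679.2262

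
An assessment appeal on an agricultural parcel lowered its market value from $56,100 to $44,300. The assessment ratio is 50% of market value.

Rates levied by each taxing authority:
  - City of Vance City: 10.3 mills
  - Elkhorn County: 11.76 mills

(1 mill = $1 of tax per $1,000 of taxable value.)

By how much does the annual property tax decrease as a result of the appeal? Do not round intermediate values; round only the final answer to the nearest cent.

$130.15

Old assessed value = $56,100 × 0.5 = $28,050
New assessed value = $44,300 × 0.5 = $22,150
Combined rate = 0.0103 + 0.01176 = 0.02206
Old tax = $28,050 × 0.02206 = $618.783
New tax = $22,150 × 0.02206 = $488.629
Reduction = $618.783 − $488.629 = $130.154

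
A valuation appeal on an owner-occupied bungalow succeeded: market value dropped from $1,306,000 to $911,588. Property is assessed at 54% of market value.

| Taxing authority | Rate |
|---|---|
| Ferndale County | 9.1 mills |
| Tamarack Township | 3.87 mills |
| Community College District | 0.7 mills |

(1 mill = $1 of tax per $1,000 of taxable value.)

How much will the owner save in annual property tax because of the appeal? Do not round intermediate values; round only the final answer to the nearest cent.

Old assessed value = $1,306,000 × 0.54 = $705,240
New assessed value = $911,588 × 0.54 = $492,257.52
Combined rate = 0.0091 + 0.00387 + 0.0007 = 0.01367
Old tax = $705,240 × 0.01367 = $9,640.6308
New tax = $492,257.52 × 0.01367 = $6,729.1602984
Reduction = $9,640.6308 − $6,729.1602984 = $2,911.4705016

$2,911.47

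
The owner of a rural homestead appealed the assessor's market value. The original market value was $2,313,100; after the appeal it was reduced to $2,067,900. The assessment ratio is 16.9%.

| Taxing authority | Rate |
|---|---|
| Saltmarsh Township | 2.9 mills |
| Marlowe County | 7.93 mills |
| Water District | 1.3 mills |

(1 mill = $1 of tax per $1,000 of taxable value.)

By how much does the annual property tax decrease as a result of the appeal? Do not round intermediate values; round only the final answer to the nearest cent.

Old assessed value = $2,313,100 × 0.169 = $390,913.9
New assessed value = $2,067,900 × 0.169 = $349,475.1
Combined rate = 0.0029 + 0.00793 + 0.0013 = 0.01213
Old tax = $390,913.9 × 0.01213 = $4,741.785607
New tax = $349,475.1 × 0.01213 = $4,239.132963
Reduction = $4,741.785607 − $4,239.132963 = $502.652644

$502.65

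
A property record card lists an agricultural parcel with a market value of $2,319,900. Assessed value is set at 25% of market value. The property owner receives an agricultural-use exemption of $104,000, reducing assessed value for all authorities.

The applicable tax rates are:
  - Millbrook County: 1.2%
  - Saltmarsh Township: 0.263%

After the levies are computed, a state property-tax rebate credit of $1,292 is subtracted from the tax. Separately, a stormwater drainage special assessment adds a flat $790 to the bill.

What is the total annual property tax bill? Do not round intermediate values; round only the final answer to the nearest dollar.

Assessed value = $2,319,900 × 0.25 = $579,975
Taxable value = $579,975 − $104,000 = $475,975
Millbrook County: $475,975 × 0.012 = $5,711.7
Saltmarsh Township: $475,975 × 0.00263 = $1,251.81425
Levies subtotal = $6,963.51425
After credit = $6,963.51425 − $1,292 = $5,671.51425
Total = $5,671.51425 + $790 = $6,461.51425

$6,462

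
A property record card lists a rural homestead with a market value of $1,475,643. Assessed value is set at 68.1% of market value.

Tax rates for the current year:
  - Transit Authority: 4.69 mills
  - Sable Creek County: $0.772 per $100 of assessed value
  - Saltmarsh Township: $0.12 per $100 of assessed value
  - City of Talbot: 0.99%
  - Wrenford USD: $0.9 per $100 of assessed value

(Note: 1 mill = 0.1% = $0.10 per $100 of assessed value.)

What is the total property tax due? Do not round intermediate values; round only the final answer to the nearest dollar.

$32,670

Assessed value = $1,475,643 × 0.681 = $1,004,912.883
Transit Authority: $1,004,912.883 × 0.00469 = $4,713.04142127
Sable Creek County: $1,004,912.883 × 0.00772 = $7,757.92745676
Saltmarsh Township: $1,004,912.883 × 0.0012 = $1,205.8954596
City of Talbot: $1,004,912.883 × 0.0099 = $9,948.6375417
Wrenford USD: $1,004,912.883 × 0.009 = $9,044.215947
Total = $32,669.71782633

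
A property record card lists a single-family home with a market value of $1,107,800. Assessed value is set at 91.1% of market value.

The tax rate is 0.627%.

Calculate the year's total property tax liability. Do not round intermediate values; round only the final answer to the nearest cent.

$6,327.72

Assessed value = $1,107,800 × 0.911 = $1,009,205.8
Tax = $1,009,205.8 × 0.00627 = $6,327.720366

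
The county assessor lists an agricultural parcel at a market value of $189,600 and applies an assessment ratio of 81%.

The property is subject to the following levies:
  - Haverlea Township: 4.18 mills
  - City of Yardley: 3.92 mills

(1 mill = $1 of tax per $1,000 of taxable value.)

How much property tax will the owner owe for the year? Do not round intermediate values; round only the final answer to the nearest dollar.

Assessed value = $189,600 × 0.81 = $153,576
Haverlea Township: $153,576 × 0.00418 = $641.94768
City of Yardley: $153,576 × 0.00392 = $602.01792
Total = $641.94768 + $602.01792 = $1,243.9656

$1,244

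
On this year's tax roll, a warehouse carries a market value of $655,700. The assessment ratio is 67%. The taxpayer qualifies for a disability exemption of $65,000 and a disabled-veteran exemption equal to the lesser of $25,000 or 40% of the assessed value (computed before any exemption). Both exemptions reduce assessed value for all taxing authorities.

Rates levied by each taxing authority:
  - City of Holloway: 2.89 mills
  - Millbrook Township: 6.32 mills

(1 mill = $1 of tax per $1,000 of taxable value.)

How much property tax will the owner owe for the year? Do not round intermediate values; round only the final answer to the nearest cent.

$3,217.23

Assessed value = $655,700 × 0.67 = $439,319
Disabled-veteran exemption = min($25,000, 40% × $439,319) = min($25,000, $175,727.6) = $25,000 (dollar cap binds)
Taxable value = $439,319 − $65,000 − $25,000 = $349,319
City of Holloway: $349,319 × 0.00289 = $1,009.53191
Millbrook Township: $349,319 × 0.00632 = $2,207.69608
Total = $3,217.22799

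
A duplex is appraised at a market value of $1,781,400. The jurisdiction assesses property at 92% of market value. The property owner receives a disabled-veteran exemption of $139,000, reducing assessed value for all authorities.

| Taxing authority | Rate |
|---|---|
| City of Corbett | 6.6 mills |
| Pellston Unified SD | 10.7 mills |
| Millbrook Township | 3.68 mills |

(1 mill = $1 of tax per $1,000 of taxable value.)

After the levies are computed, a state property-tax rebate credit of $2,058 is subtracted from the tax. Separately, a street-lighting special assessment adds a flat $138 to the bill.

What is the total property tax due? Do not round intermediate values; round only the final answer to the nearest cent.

$29,547.65

Assessed value = $1,781,400 × 0.92 = $1,638,888
Taxable value = $1,638,888 − $139,000 = $1,499,888
City of Corbett: $1,499,888 × 0.0066 = $9,899.2608
Pellston Unified SD: $1,499,888 × 0.0107 = $16,048.8016
Millbrook Township: $1,499,888 × 0.00368 = $5,519.58784
Levies subtotal = $31,467.65024
After credit = $31,467.65024 − $2,058 = $29,409.65024
Total = $29,409.65024 + $138 = $29,547.65024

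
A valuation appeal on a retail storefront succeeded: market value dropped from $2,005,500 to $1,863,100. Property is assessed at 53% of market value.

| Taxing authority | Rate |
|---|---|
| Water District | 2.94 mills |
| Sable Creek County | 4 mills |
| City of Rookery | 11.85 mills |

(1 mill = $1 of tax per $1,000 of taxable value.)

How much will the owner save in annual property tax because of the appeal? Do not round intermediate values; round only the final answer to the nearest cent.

Old assessed value = $2,005,500 × 0.53 = $1,062,915
New assessed value = $1,863,100 × 0.53 = $987,443
Combined rate = 0.00294 + 0.004 + 0.01185 = 0.01879
Old tax = $1,062,915 × 0.01879 = $19,972.17285
New tax = $987,443 × 0.01879 = $18,554.05397
Reduction = $19,972.17285 − $18,554.05397 = $1,418.11888

$1,418.12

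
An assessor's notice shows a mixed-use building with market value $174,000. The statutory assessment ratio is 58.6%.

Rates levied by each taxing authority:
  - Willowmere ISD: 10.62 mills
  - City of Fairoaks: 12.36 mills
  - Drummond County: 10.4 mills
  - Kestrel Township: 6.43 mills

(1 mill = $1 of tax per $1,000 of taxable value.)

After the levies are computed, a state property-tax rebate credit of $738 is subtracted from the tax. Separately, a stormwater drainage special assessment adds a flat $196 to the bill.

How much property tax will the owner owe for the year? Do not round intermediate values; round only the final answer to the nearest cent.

$3,517.19

Assessed value = $174,000 × 0.586 = $101,964
Willowmere ISD: $101,964 × 0.01062 = $1,082.85768
City of Fairoaks: $101,964 × 0.01236 = $1,260.27504
Drummond County: $101,964 × 0.0104 = $1,060.4256
Kestrel Township: $101,964 × 0.00643 = $655.62852
Levies subtotal = $4,059.18684
After credit = $4,059.18684 − $738 = $3,321.18684
Total = $3,321.18684 + $196 = $3,517.18684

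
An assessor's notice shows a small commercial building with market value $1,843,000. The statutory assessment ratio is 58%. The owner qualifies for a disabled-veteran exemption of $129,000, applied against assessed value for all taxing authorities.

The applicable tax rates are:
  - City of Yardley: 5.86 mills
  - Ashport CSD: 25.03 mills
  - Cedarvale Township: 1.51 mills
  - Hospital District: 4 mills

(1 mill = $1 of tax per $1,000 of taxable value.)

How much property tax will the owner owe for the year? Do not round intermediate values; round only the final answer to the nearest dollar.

$34,214

Assessed value = $1,843,000 × 0.58 = $1,068,940
Taxable value = $1,068,940 − $129,000 = $939,940
City of Yardley: $939,940 × 0.00586 = $5,508.0484
Ashport CSD: $939,940 × 0.02503 = $23,526.6982
Cedarvale Township: $939,940 × 0.00151 = $1,419.3094
Hospital District: $939,940 × 0.004 = $3,759.76
Total = $5,508.0484 + $23,526.6982 + $1,419.3094 + $3,759.76 = $34,213.816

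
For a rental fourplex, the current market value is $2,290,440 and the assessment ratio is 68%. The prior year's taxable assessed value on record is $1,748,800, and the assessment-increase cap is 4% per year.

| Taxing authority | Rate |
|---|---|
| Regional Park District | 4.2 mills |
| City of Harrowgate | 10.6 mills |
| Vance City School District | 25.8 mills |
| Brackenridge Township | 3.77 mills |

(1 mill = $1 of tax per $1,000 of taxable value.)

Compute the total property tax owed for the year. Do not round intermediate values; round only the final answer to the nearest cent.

Uncapped assessed value = $2,290,440 × 0.68 = $1,557,499.2
Cap limit = $1,748,800 × 1.04 = $1,818,752
Taxable assessed value = min($1,557,499.2, $1,818,752) = $1,557,499.2 (cap does not bind)
Regional Park District: $1,557,499.2 × 0.0042 = $6,541.49664
City of Harrowgate: $1,557,499.2 × 0.0106 = $16,509.49152
Vance City School District: $1,557,499.2 × 0.0258 = $40,183.47936
Brackenridge Township: $1,557,499.2 × 0.00377 = $5,871.771984
Total = $69,106.239504

$69,106.24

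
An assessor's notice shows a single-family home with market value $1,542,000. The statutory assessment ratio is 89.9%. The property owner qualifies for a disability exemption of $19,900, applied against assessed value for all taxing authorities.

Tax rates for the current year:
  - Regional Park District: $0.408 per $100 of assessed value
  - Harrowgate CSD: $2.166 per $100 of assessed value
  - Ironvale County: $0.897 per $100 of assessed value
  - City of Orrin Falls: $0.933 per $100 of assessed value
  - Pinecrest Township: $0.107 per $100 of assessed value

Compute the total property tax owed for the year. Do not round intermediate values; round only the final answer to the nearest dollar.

Assessed value = $1,542,000 × 0.899 = $1,386,258
Taxable value = $1,386,258 − $19,900 = $1,366,358
Regional Park District: $1,366,358 × 0.00408 = $5,574.74064
Harrowgate CSD: $1,366,358 × 0.02166 = $29,595.31428
Ironvale County: $1,366,358 × 0.00897 = $12,256.23126
City of Orrin Falls: $1,366,358 × 0.00933 = $12,748.12014
Pinecrest Township: $1,366,358 × 0.00107 = $1,462.00306
Total = $5,574.74064 + $29,595.31428 + $12,256.23126 + $12,748.12014 + $1,462.00306 = $61,636.40938

$61,636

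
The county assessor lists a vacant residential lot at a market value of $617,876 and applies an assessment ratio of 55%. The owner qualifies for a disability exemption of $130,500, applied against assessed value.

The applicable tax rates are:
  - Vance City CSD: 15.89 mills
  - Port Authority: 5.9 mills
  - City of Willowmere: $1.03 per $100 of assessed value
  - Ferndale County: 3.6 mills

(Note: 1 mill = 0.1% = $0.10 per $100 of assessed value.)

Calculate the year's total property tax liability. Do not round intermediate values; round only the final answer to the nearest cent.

$7,471.05

Assessed value = $617,876 × 0.55 = $339,831.8
Taxable value = $339,831.8 − $130,500 = $209,331.8
Vance City CSD: $209,331.8 × 0.01589 = $3,326.282302
Port Authority: $209,331.8 × 0.0059 = $1,235.05762
City of Willowmere: $209,331.8 × 0.0103 = $2,156.11754
Ferndale County: $209,331.8 × 0.0036 = $753.59448
Total = $7,471.051942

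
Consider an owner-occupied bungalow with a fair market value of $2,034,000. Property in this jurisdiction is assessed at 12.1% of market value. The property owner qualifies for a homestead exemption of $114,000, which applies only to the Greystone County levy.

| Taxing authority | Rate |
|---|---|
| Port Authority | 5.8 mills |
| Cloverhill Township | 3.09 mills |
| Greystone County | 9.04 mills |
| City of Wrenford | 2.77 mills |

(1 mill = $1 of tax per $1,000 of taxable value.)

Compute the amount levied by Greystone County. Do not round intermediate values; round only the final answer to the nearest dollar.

$1,194

Assessed value = $2,034,000 × 0.121 = $246,114
Greystone County taxable value = $246,114 − $114,000 = $132,114
Greystone County levy = $132,114 × 0.00904 = $1,194.31056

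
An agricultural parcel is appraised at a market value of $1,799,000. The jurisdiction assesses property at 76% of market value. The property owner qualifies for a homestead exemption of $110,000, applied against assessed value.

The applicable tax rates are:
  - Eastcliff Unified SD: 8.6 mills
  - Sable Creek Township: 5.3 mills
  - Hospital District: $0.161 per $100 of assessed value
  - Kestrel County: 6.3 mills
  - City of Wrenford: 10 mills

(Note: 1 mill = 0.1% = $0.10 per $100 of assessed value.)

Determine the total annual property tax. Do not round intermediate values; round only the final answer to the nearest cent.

Assessed value = $1,799,000 × 0.76 = $1,367,240
Taxable value = $1,367,240 − $110,000 = $1,257,240
Eastcliff Unified SD: $1,257,240 × 0.0086 = $10,812.264
Sable Creek Township: $1,257,240 × 0.0053 = $6,663.372
Hospital District: $1,257,240 × 0.00161 = $2,024.1564
Kestrel County: $1,257,240 × 0.0063 = $7,920.612
City of Wrenford: $1,257,240 × 0.01 = $12,572.4
Total = $39,992.8044

$39,992.80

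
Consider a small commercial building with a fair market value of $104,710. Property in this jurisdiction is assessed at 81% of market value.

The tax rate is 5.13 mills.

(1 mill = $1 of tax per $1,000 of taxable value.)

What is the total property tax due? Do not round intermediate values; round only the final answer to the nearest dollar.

$435

Assessed value = $104,710 × 0.81 = $84,815.1
Tax = $84,815.1 × 0.00513 = $435.101463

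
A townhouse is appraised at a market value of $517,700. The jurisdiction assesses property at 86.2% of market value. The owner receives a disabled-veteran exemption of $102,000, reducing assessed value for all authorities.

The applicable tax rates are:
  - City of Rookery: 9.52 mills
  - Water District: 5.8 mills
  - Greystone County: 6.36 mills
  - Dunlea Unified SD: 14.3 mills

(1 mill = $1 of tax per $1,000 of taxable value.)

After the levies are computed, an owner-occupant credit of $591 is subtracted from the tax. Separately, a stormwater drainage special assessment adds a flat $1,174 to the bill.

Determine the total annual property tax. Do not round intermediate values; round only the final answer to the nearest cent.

$12,969.38

Assessed value = $517,700 × 0.862 = $446,257.4
Taxable value = $446,257.4 − $102,000 = $344,257.4
City of Rookery: $344,257.4 × 0.00952 = $3,277.330448
Water District: $344,257.4 × 0.0058 = $1,996.69292
Greystone County: $344,257.4 × 0.00636 = $2,189.477064
Dunlea Unified SD: $344,257.4 × 0.0143 = $4,922.88082
Levies subtotal = $12,386.381252
After credit = $12,386.381252 − $591 = $11,795.381252
Total = $11,795.381252 + $1,174 = $12,969.381252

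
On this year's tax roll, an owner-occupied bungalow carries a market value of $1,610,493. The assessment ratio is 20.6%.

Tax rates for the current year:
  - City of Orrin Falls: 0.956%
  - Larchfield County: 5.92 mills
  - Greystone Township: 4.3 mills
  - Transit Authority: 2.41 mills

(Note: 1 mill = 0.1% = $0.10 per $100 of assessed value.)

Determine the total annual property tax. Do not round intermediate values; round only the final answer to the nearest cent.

$7,361.79

Assessed value = $1,610,493 × 0.206 = $331,761.558
City of Orrin Falls: $331,761.558 × 0.00956 = $3,171.64049448
Larchfield County: $331,761.558 × 0.00592 = $1,964.02842336
Greystone Township: $331,761.558 × 0.0043 = $1,426.5746994
Transit Authority: $331,761.558 × 0.00241 = $799.54535478
Total = $7,361.78897202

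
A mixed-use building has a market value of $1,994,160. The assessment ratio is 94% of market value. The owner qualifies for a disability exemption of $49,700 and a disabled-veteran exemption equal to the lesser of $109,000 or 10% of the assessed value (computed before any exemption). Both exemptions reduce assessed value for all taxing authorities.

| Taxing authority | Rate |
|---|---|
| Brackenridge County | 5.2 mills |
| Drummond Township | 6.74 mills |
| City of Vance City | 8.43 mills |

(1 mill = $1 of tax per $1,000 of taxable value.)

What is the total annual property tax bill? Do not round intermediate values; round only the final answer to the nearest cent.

Assessed value = $1,994,160 × 0.94 = $1,874,510.4
Disabled-veteran exemption = min($109,000, 10% × $1,874,510.4) = min($109,000, $187,451.04) = $109,000 (dollar cap binds)
Taxable value = $1,874,510.4 − $49,700 − $109,000 = $1,715,810.4
Brackenridge County: $1,715,810.4 × 0.0052 = $8,922.21408
Drummond Township: $1,715,810.4 × 0.00674 = $11,564.562096
City of Vance City: $1,715,810.4 × 0.00843 = $14,464.281672
Total = $34,951.057848

$34,951.06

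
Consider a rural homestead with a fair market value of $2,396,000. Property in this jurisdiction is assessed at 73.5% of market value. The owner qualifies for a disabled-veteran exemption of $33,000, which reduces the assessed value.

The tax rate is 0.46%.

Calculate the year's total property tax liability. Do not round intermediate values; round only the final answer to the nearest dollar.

Assessed value = $2,396,000 × 0.735 = $1,761,060
Taxable value = $1,761,060 − $33,000 = $1,728,060
Tax = $1,728,060 × 0.0046 = $7,949.076

$7,949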